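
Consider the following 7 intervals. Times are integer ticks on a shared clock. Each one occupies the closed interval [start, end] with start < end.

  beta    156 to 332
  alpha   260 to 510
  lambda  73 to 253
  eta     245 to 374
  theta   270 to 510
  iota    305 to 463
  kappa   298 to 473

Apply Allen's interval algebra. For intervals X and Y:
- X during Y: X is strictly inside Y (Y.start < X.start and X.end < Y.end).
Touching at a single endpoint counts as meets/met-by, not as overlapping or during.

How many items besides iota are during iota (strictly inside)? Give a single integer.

0

Target iota = [305, 463].
alpha [260, 510] → contains → no.
beta [156, 332] → overlaps → no.
eta [245, 374] → overlaps → no.
kappa [298, 473] → contains → no.
lambda [73, 253] → before → no.
theta [270, 510] → contains → no.
Total: 0.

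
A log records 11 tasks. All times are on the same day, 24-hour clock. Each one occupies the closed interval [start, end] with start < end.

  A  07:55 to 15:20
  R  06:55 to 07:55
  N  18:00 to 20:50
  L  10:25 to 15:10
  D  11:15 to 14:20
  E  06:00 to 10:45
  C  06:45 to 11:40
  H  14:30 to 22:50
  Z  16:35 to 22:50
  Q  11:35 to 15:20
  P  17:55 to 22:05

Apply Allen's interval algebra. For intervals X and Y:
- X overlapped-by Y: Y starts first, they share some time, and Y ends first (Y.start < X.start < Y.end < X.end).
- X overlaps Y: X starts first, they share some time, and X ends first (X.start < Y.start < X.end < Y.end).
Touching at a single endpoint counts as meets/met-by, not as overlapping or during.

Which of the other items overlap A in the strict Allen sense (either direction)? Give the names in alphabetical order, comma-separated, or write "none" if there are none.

Target A = [07:55, 15:20].
C [06:45, 11:40] → overlaps → yes.
D [11:15, 14:20] → during → no.
E [06:00, 10:45] → overlaps → yes.
H [14:30, 22:50] → overlapped-by → yes.
L [10:25, 15:10] → during → no.
N [18:00, 20:50] → after → no.
P [17:55, 22:05] → after → no.
Q [11:35, 15:20] → finishes → no.
R [06:55, 07:55] → meets → no.
Z [16:35, 22:50] → after → no.
Result: C, E, H.

C, E, H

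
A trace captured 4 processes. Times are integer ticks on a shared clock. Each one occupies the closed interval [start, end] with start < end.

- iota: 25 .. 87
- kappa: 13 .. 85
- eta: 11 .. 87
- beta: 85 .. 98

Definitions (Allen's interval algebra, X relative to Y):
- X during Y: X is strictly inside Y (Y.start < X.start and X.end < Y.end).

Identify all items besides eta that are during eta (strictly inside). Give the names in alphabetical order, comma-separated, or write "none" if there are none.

kappa

Target eta = [11, 87].
beta [85, 98] → overlapped-by → no.
iota [25, 87] → finishes → no.
kappa [13, 85] → during → yes.
Result: kappa.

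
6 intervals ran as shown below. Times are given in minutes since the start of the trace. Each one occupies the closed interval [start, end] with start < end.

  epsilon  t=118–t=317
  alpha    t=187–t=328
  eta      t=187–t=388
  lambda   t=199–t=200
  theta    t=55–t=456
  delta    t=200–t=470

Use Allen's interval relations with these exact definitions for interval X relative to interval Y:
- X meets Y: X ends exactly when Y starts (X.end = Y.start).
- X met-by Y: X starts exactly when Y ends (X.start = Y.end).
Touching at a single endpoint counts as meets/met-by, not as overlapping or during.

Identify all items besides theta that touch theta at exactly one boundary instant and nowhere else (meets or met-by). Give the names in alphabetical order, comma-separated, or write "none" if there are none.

Target theta = [t=55, t=456].
alpha [t=187, t=328] → during → no.
delta [t=200, t=470] → overlapped-by → no.
epsilon [t=118, t=317] → during → no.
eta [t=187, t=388] → during → no.
lambda [t=199, t=200] → during → no.
Result: none.

none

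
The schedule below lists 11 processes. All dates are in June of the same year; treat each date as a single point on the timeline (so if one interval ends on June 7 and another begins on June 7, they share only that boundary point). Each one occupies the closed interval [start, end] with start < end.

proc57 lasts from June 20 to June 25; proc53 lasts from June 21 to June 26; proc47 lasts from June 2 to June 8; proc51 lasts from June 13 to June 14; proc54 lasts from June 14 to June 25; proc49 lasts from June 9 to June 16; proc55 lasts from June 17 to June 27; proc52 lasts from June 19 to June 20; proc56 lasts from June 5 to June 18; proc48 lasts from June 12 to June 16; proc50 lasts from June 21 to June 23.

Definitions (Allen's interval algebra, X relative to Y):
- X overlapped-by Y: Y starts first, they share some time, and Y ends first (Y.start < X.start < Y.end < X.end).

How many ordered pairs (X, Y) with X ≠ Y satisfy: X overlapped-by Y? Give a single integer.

8

Checking all 110 ordered pairs for relation 'overlapped-by'; matching pairs in alphabetical order:
(proc53, proc54): proc53 overlapped-by proc54 ✓
(proc53, proc57): proc53 overlapped-by proc57 ✓
(proc54, proc48): proc54 overlapped-by proc48 ✓
(proc54, proc49): proc54 overlapped-by proc49 ✓
(proc54, proc56): proc54 overlapped-by proc56 ✓
(proc55, proc54): proc55 overlapped-by proc54 ✓
(proc55, proc56): proc55 overlapped-by proc56 ✓
(proc56, proc47): proc56 overlapped-by proc47 ✓
Count: 8.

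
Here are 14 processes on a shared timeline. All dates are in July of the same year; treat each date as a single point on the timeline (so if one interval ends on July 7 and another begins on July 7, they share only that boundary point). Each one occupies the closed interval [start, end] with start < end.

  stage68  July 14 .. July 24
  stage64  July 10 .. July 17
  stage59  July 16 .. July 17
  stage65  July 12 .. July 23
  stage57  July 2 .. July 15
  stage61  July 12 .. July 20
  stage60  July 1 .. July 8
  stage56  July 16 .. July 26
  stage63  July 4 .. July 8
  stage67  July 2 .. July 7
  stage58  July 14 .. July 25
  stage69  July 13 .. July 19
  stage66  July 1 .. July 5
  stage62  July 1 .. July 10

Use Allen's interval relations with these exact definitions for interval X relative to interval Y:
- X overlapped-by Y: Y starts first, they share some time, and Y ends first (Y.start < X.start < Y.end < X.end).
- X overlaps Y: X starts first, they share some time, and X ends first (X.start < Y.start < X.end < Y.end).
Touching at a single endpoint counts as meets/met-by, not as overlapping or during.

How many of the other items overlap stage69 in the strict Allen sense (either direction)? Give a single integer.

Target stage69 = [July 13, July 19].
stage56 [July 16, July 26] → overlapped-by → counts.
stage57 [July 2, July 15] → overlaps → counts.
stage58 [July 14, July 25] → overlapped-by → counts.
stage59 [July 16, July 17] → during → no.
stage60 [July 1, July 8] → before → no.
stage61 [July 12, July 20] → contains → no.
stage62 [July 1, July 10] → before → no.
stage63 [July 4, July 8] → before → no.
stage64 [July 10, July 17] → overlaps → counts.
stage65 [July 12, July 23] → contains → no.
stage66 [July 1, July 5] → before → no.
stage67 [July 2, July 7] → before → no.
stage68 [July 14, July 24] → overlapped-by → counts.
Total: 5.

5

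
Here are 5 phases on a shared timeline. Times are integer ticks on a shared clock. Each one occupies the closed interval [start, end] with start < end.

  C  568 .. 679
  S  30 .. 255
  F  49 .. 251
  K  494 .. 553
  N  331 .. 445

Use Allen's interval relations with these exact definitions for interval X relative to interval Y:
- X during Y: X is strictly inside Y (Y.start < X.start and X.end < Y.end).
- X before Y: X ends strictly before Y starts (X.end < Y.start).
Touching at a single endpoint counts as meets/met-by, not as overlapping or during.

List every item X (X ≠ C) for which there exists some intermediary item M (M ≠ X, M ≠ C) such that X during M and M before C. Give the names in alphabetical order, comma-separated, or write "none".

Target C = [568, 679].
Intermediaries M with M before C: F, K, N, S.
Via F — items with X during F: none.
Via K — items with X during K: none.
Via N — items with X during N: none.
Via S — items with X during S: F.
Union: F.

F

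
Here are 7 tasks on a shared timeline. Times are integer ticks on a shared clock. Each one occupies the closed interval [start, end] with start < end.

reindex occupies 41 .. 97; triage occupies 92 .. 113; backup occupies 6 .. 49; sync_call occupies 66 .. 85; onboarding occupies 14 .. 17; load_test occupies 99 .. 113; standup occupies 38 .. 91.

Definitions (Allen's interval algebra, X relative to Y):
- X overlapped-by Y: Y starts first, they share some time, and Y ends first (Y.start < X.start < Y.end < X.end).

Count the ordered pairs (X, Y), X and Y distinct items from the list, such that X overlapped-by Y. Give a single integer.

4

Checking all 42 ordered pairs for relation 'overlapped-by'; matching pairs in alphabetical order:
(reindex, backup): reindex overlapped-by backup ✓
(reindex, standup): reindex overlapped-by standup ✓
(standup, backup): standup overlapped-by backup ✓
(triage, reindex): triage overlapped-by reindex ✓
Count: 4.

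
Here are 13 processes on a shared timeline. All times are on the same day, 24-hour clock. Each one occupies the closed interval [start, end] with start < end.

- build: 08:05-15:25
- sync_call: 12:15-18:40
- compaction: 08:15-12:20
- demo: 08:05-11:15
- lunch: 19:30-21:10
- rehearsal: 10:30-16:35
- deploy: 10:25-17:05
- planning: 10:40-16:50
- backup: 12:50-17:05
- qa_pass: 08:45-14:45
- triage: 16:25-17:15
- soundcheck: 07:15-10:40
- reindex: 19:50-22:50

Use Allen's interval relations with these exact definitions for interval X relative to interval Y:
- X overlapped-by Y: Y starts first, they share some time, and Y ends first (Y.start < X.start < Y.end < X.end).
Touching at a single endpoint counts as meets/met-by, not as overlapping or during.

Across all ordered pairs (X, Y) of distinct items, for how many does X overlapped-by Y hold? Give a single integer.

Checking all 156 ordered pairs for relation 'overlapped-by'; matching pairs in alphabetical order:
(backup, build): backup overlapped-by build ✓
(backup, planning): backup overlapped-by planning ✓
(backup, qa_pass): backup overlapped-by qa_pass ✓
(backup, rehearsal): backup overlapped-by rehearsal ✓
(build, soundcheck): build overlapped-by soundcheck ✓
(compaction, demo): compaction overlapped-by demo ✓
(compaction, soundcheck): compaction overlapped-by soundcheck ✓
(demo, soundcheck): demo overlapped-by soundcheck ✓
(deploy, build): deploy overlapped-by build ✓
(deploy, compaction): deploy overlapped-by compaction ✓
(deploy, demo): deploy overlapped-by demo ✓
(deploy, qa_pass): deploy overlapped-by qa_pass ✓
(deploy, soundcheck): deploy overlapped-by soundcheck ✓
(planning, build): planning overlapped-by build ✓
(planning, compaction): planning overlapped-by compaction ✓
(planning, demo): planning overlapped-by demo ✓
(planning, qa_pass): planning overlapped-by qa_pass ✓
(planning, rehearsal): planning overlapped-by rehearsal ✓
(qa_pass, compaction): qa_pass overlapped-by compaction ✓
(qa_pass, demo): qa_pass overlapped-by demo ✓
(qa_pass, soundcheck): qa_pass overlapped-by soundcheck ✓
(rehearsal, build): rehearsal overlapped-by build ✓
(rehearsal, compaction): rehearsal overlapped-by compaction ✓
(rehearsal, demo): rehearsal overlapped-by demo ✓
... plus 13 further pairs not listed.
Count: 37.

37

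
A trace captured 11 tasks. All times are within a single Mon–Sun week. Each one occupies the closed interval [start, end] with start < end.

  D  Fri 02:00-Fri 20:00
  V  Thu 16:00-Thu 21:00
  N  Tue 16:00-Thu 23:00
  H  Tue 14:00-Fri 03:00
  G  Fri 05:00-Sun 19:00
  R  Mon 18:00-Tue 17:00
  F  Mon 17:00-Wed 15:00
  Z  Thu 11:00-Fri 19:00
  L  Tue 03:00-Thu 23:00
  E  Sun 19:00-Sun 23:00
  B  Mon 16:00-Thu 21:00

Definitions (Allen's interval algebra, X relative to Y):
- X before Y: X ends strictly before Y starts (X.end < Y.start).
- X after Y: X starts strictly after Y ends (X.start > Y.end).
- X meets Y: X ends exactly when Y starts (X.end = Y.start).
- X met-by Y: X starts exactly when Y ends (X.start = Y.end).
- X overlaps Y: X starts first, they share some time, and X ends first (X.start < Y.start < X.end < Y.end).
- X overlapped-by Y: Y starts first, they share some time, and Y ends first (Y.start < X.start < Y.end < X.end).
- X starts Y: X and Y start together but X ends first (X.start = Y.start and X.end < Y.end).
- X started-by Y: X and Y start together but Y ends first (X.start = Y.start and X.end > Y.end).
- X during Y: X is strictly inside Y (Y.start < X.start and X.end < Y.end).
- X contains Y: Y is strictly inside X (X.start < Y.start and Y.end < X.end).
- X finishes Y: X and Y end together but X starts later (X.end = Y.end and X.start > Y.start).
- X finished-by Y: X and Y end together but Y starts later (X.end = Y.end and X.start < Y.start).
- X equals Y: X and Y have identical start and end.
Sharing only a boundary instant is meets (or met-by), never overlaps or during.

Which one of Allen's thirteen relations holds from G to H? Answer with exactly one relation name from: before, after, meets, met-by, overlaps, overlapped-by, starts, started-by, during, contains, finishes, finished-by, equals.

G = [Fri 05:00, Sun 19:00]; H = [Tue 14:00, Fri 03:00].
Compare endpoints: G.start > H.start, G.start > H.end, G.end > H.start, G.end > H.end.
That pattern is 'after'.

after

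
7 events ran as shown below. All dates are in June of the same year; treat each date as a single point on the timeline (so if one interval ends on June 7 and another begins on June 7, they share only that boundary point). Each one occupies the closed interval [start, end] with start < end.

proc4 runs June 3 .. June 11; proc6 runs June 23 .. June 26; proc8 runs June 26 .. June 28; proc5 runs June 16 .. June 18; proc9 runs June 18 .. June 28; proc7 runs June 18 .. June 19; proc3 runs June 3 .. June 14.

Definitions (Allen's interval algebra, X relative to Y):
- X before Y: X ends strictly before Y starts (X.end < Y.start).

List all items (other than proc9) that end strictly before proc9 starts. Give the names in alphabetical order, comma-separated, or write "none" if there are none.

proc3, proc4

Target proc9 = [June 18, June 28].
proc3 [June 3, June 14] → before → yes.
proc4 [June 3, June 11] → before → yes.
proc5 [June 16, June 18] → meets → no.
proc6 [June 23, June 26] → during → no.
proc7 [June 18, June 19] → starts → no.
proc8 [June 26, June 28] → finishes → no.
Result: proc3, proc4.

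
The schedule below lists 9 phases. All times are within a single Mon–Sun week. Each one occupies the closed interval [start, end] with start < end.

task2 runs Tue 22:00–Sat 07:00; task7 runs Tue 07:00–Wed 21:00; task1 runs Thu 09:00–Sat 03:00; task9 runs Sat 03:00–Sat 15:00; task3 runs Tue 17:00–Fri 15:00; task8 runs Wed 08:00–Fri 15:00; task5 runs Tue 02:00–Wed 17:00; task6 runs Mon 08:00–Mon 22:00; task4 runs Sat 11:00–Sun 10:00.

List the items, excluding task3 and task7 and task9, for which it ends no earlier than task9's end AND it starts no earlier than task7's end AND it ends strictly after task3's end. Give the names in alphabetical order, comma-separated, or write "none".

Conditions: its end is no earlier than task9's end (X.end >= Sat 15:00) AND its start is no earlier than task7's end (X.start >= Wed 21:00) AND its end is strictly after task3's end (X.end > Fri 15:00).
task1: end Sat 03:00 >= Sat 15:00? ✗; start Thu 09:00 >= Wed 21:00? ✓; end Sat 03:00 > Fri 15:00? ✓ → no.
task2: end Sat 07:00 >= Sat 15:00? ✗; start Tue 22:00 >= Wed 21:00? ✗; end Sat 07:00 > Fri 15:00? ✓ → no.
task4: end Sun 10:00 >= Sat 15:00? ✓; start Sat 11:00 >= Wed 21:00? ✓; end Sun 10:00 > Fri 15:00? ✓ → yes.
task5: end Wed 17:00 >= Sat 15:00? ✗; start Tue 02:00 >= Wed 21:00? ✗; end Wed 17:00 > Fri 15:00? ✗ → no.
task6: end Mon 22:00 >= Sat 15:00? ✗; start Mon 08:00 >= Wed 21:00? ✗; end Mon 22:00 > Fri 15:00? ✗ → no.
task8: end Fri 15:00 >= Sat 15:00? ✗; start Wed 08:00 >= Wed 21:00? ✗; end Fri 15:00 > Fri 15:00? ✗ → no.
Result: task4.

task4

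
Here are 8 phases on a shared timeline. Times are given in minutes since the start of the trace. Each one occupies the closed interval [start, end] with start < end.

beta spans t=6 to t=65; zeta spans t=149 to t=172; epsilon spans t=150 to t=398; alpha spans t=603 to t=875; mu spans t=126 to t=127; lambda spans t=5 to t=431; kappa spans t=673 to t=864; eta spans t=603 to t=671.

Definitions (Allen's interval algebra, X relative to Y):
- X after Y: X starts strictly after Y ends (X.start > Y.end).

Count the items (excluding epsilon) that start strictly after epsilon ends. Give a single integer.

3

Target epsilon = [t=150, t=398].
alpha [t=603, t=875] → after → counts.
beta [t=6, t=65] → before → no.
eta [t=603, t=671] → after → counts.
kappa [t=673, t=864] → after → counts.
lambda [t=5, t=431] → contains → no.
mu [t=126, t=127] → before → no.
zeta [t=149, t=172] → overlaps → no.
Total: 3.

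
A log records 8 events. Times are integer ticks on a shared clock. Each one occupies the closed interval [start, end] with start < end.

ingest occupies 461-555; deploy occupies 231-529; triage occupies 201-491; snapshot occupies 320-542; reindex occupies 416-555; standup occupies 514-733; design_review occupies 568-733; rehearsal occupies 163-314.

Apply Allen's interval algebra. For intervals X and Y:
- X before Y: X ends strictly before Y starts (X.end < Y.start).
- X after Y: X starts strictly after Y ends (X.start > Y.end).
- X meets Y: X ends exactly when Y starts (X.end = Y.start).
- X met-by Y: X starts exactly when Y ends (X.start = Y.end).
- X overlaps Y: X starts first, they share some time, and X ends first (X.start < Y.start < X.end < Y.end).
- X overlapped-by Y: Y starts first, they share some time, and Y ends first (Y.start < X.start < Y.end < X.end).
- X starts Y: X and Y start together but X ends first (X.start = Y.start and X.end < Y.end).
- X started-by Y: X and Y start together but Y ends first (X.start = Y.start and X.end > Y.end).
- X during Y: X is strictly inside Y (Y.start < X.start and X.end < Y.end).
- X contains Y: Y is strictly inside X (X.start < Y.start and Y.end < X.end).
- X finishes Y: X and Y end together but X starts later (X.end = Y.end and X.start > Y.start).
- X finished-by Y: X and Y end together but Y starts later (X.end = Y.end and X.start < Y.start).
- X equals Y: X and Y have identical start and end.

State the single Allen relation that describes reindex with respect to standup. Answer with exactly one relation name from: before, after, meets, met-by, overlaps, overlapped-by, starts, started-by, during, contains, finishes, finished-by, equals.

overlaps

reindex = [416, 555]; standup = [514, 733].
Compare endpoints: reindex.start < standup.start, reindex.start < standup.end, reindex.end > standup.start, reindex.end < standup.end.
That pattern is 'overlaps'.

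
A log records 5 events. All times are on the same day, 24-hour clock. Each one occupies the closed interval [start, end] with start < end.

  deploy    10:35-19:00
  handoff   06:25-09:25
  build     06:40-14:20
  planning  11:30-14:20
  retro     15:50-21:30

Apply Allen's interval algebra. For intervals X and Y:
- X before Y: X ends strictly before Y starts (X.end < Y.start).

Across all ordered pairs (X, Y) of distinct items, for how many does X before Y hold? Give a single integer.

Checking all 20 ordered pairs for relation 'before'; matching pairs in alphabetical order:
(build, retro): build before retro ✓
(handoff, deploy): handoff before deploy ✓
(handoff, planning): handoff before planning ✓
(handoff, retro): handoff before retro ✓
(planning, retro): planning before retro ✓
Count: 5.

5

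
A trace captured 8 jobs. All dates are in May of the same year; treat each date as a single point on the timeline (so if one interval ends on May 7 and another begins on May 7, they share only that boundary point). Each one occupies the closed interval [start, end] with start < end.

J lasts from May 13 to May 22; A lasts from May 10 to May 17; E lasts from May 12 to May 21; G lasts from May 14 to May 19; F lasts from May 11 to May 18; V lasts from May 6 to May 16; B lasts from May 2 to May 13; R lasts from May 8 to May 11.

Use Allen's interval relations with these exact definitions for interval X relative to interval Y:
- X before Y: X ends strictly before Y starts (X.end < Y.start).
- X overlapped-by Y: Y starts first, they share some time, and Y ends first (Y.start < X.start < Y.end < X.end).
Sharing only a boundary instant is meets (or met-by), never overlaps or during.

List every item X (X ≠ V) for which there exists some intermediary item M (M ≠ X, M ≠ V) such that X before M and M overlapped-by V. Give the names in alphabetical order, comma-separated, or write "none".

B, R

Target V = [May 6, May 16].
Intermediaries M with M overlapped-by V: A, E, F, G, J.
Via A — items with X before A: none.
Via E — items with X before E: R.
Via F — items with X before F: none.
Via G — items with X before G: B, R.
Via J — items with X before J: R.
Union: B, R.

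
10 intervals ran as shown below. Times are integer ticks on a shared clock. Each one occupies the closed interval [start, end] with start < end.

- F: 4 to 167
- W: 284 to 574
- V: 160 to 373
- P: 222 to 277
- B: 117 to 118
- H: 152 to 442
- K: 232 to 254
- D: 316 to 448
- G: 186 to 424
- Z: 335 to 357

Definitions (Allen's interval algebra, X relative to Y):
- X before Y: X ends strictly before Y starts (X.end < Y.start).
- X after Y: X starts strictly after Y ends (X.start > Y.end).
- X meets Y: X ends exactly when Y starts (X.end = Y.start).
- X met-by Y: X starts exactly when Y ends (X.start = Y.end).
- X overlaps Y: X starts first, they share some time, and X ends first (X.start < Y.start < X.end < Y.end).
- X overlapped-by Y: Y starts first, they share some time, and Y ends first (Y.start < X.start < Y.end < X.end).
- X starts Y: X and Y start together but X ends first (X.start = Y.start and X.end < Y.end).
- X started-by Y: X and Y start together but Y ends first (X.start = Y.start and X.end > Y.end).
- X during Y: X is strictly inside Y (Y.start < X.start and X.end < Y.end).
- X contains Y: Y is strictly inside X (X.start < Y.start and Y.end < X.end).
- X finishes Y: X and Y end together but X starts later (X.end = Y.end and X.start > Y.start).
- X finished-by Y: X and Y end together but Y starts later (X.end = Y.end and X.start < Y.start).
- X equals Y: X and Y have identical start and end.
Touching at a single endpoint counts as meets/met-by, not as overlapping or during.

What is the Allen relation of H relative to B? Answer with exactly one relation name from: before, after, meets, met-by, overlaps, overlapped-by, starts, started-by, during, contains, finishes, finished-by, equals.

H = [152, 442]; B = [117, 118].
Compare endpoints: H.start > B.start, H.start > B.end, H.end > B.start, H.end > B.end.
That pattern is 'after'.

after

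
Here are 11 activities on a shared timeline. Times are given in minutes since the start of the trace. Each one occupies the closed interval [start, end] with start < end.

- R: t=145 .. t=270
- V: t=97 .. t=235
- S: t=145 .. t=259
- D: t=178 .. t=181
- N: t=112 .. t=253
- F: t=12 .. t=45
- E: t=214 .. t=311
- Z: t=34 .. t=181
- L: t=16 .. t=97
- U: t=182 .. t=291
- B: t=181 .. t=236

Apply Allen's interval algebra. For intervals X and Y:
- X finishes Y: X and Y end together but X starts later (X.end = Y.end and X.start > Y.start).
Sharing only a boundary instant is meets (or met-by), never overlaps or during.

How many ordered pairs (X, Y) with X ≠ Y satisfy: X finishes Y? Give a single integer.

Checking all 110 ordered pairs for relation 'finishes'; matching pairs in alphabetical order:
(D, Z): D finishes Z ✓
Count: 1.

1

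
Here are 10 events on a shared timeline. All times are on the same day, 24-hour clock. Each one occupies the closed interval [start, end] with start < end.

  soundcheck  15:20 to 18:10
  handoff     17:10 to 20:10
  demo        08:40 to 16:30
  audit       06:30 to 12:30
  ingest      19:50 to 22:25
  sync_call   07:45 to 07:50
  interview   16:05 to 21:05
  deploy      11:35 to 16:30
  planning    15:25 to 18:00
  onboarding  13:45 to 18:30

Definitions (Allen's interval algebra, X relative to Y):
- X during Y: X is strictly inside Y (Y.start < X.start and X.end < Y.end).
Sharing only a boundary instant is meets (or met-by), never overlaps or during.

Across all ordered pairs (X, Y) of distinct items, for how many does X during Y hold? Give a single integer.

Checking all 90 ordered pairs for relation 'during'; matching pairs in alphabetical order:
(handoff, interview): handoff during interview ✓
(planning, onboarding): planning during onboarding ✓
(planning, soundcheck): planning during soundcheck ✓
(soundcheck, onboarding): soundcheck during onboarding ✓
(sync_call, audit): sync_call during audit ✓
Count: 5.

5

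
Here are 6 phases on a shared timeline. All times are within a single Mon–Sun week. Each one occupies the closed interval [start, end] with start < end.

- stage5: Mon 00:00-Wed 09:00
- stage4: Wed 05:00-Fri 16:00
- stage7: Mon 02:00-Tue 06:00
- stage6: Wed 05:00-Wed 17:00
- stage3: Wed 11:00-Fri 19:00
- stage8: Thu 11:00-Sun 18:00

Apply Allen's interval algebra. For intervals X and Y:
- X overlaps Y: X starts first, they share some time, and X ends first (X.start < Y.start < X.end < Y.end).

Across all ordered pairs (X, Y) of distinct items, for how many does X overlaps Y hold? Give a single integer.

6

Checking all 30 ordered pairs for relation 'overlaps'; matching pairs in alphabetical order:
(stage3, stage8): stage3 overlaps stage8 ✓
(stage4, stage3): stage4 overlaps stage3 ✓
(stage4, stage8): stage4 overlaps stage8 ✓
(stage5, stage4): stage5 overlaps stage4 ✓
(stage5, stage6): stage5 overlaps stage6 ✓
(stage6, stage3): stage6 overlaps stage3 ✓
Count: 6.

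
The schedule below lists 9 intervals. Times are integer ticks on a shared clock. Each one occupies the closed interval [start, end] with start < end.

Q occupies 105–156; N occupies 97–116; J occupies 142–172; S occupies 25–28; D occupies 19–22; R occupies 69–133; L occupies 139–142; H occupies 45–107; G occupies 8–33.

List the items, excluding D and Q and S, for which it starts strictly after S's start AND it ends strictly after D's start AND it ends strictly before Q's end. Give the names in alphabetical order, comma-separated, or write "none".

Conditions: its start is strictly after S's start (X.start > 25) AND its end is strictly after D's start (X.end > 19) AND its end is strictly before Q's end (X.end < 156).
G: start 8 > 25? ✗; end 33 > 19? ✓; end 33 < 156? ✓ → no.
H: start 45 > 25? ✓; end 107 > 19? ✓; end 107 < 156? ✓ → yes.
J: start 142 > 25? ✓; end 172 > 19? ✓; end 172 < 156? ✗ → no.
L: start 139 > 25? ✓; end 142 > 19? ✓; end 142 < 156? ✓ → yes.
N: start 97 > 25? ✓; end 116 > 19? ✓; end 116 < 156? ✓ → yes.
R: start 69 > 25? ✓; end 133 > 19? ✓; end 133 < 156? ✓ → yes.
Result: H, L, N, R.

H, L, N, R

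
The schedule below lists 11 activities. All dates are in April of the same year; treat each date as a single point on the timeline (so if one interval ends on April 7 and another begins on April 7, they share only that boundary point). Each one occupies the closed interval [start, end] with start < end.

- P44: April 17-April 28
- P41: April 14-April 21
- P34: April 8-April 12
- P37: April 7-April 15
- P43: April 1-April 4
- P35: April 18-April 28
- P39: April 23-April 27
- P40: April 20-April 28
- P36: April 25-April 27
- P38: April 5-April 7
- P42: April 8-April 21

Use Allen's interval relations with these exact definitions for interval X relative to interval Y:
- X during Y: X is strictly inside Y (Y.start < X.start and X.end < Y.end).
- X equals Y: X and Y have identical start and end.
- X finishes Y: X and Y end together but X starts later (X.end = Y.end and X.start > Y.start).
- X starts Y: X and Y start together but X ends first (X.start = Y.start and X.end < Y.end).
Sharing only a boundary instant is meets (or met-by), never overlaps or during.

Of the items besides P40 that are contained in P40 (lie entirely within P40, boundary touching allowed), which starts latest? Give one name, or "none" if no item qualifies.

P36

Target P40 = [April 20, April 28].
P34 [April 8, April 12] → before → excluded.
P35 [April 18, April 28] → finished-by → excluded.
P36 [April 25, April 27] → during → candidate.
P37 [April 7, April 15] → before → excluded.
P38 [April 5, April 7] → before → excluded.
P39 [April 23, April 27] → during → candidate.
P41 [April 14, April 21] → overlaps → excluded.
P42 [April 8, April 21] → overlaps → excluded.
P43 [April 1, April 4] → before → excluded.
P44 [April 17, April 28] → finished-by → excluded.
Among candidates, latest start is April 25 → P36.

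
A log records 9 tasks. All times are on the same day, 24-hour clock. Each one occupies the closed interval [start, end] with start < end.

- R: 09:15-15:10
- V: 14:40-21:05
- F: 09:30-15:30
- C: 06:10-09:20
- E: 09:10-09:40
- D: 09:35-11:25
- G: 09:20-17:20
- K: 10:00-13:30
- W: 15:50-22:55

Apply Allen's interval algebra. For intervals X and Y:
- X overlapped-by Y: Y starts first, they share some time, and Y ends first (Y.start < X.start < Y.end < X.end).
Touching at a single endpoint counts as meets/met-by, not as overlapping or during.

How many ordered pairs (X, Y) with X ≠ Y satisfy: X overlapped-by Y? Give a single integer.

14

Checking all 72 ordered pairs for relation 'overlapped-by'; matching pairs in alphabetical order:
(D, E): D overlapped-by E ✓
(E, C): E overlapped-by C ✓
(F, E): F overlapped-by E ✓
(F, R): F overlapped-by R ✓
(G, E): G overlapped-by E ✓
(G, R): G overlapped-by R ✓
(K, D): K overlapped-by D ✓
(R, C): R overlapped-by C ✓
(R, E): R overlapped-by E ✓
(V, F): V overlapped-by F ✓
(V, G): V overlapped-by G ✓
(V, R): V overlapped-by R ✓
(W, G): W overlapped-by G ✓
(W, V): W overlapped-by V ✓
Count: 14.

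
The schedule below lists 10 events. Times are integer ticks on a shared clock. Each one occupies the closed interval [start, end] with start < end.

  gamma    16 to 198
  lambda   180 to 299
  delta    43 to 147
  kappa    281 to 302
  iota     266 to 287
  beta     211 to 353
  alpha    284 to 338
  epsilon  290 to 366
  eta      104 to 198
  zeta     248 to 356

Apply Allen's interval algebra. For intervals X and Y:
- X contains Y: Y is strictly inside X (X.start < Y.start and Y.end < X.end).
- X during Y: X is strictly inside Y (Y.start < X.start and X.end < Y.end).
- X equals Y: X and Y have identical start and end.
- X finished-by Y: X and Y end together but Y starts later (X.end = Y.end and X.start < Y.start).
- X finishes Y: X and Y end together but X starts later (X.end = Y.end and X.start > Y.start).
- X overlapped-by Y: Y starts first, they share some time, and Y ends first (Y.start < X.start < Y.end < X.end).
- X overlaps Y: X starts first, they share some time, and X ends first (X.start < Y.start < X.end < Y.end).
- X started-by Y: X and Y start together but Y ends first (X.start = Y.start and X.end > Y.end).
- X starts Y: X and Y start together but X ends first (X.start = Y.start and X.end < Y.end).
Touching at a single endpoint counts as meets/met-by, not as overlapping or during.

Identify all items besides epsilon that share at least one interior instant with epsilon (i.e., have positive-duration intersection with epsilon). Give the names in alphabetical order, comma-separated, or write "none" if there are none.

Target epsilon = [290, 366].
alpha [284, 338] → overlaps → yes.
beta [211, 353] → overlaps → yes.
delta [43, 147] → before → no.
eta [104, 198] → before → no.
gamma [16, 198] → before → no.
iota [266, 287] → before → no.
kappa [281, 302] → overlaps → yes.
lambda [180, 299] → overlaps → yes.
zeta [248, 356] → overlaps → yes.
Result: alpha, beta, kappa, lambda, zeta.

alpha, beta, kappa, lambda, zeta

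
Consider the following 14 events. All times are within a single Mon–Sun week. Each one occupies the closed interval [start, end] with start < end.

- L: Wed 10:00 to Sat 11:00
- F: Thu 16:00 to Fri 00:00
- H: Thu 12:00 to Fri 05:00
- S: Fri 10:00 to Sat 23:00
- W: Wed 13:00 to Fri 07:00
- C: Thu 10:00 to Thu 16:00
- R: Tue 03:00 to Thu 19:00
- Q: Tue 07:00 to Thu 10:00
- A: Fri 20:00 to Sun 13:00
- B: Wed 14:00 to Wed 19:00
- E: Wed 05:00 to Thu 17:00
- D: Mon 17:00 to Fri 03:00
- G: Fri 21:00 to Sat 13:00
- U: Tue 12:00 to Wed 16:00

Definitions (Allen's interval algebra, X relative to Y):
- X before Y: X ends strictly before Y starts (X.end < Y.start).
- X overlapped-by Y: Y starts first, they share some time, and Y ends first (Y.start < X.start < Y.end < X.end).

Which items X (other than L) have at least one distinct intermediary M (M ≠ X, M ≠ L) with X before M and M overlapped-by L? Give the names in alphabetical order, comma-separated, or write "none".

B, C, D, E, F, H, Q, R, U, W

Target L = [Wed 10:00, Sat 11:00].
Intermediaries M with M overlapped-by L: A, G, S.
Via A — items with X before A: B, C, D, E, F, H, Q, R, U, W.
Via G — items with X before G: B, C, D, E, F, H, Q, R, U, W.
Via S — items with X before S: B, C, D, E, F, H, Q, R, U, W.
Union: B, C, D, E, F, H, Q, R, U, W.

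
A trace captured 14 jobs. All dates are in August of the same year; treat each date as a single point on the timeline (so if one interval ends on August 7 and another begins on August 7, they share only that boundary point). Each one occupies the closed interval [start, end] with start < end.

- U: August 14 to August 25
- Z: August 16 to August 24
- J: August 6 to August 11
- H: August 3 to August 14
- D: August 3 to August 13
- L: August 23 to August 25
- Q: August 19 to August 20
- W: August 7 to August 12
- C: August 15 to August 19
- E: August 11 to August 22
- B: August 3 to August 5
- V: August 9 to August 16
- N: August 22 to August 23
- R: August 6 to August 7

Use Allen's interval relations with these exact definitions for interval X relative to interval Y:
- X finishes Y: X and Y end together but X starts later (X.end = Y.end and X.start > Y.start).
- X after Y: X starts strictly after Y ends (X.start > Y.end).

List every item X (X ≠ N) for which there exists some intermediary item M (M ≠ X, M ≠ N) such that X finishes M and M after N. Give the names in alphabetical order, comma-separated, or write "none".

Target N = [August 22, August 23].
Intermediaries M with M after N: none.
Union: none.

none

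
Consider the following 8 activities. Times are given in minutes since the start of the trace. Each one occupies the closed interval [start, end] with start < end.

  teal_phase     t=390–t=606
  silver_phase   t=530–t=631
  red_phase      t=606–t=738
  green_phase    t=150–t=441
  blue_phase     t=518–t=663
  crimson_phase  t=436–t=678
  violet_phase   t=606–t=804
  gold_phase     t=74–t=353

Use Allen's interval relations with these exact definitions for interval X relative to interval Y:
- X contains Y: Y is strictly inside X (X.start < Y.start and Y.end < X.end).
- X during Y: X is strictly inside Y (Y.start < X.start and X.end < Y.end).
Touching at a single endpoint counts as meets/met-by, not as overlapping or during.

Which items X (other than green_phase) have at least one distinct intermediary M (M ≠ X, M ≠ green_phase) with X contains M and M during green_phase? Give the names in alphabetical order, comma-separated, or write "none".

none

Target green_phase = [t=150, t=441].
Intermediaries M with M during green_phase: none.
Union: none.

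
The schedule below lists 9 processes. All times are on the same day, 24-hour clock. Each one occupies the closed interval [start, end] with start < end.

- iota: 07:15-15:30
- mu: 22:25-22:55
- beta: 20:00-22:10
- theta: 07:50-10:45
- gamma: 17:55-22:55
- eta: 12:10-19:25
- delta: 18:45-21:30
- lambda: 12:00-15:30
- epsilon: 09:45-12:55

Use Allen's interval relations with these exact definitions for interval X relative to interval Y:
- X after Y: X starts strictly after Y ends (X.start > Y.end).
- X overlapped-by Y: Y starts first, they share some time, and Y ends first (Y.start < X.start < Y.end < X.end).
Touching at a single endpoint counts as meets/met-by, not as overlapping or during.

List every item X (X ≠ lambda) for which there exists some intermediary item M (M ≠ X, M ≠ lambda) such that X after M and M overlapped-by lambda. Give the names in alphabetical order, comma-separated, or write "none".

beta, mu

Target lambda = [12:00, 15:30].
Intermediaries M with M overlapped-by lambda: eta.
Via eta — items with X after eta: beta, mu.
Union: beta, mu.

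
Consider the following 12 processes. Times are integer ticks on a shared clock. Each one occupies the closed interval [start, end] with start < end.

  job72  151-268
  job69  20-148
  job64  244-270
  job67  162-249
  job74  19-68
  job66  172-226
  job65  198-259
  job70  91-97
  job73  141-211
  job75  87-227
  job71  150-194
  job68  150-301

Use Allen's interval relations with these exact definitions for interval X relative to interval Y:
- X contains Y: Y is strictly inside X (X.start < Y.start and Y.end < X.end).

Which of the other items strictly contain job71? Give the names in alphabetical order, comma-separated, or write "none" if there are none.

Target job71 = [150, 194].
job64 [244, 270] → after → no.
job65 [198, 259] → after → no.
job66 [172, 226] → overlapped-by → no.
job67 [162, 249] → overlapped-by → no.
job68 [150, 301] → started-by → no.
job69 [20, 148] → before → no.
job70 [91, 97] → before → no.
job72 [151, 268] → overlapped-by → no.
job73 [141, 211] → contains → yes.
job74 [19, 68] → before → no.
job75 [87, 227] → contains → yes.
Result: job73, job75.

job73, job75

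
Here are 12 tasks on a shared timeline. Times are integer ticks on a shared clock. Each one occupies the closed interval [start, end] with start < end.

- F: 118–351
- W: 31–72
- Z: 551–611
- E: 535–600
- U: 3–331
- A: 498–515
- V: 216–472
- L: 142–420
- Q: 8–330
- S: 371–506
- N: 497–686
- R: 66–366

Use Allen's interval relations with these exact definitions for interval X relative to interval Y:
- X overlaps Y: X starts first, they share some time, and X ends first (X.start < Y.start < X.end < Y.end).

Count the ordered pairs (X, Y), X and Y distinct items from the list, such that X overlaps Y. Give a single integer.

Checking all 132 ordered pairs for relation 'overlaps'; matching pairs in alphabetical order:
(E, Z): E overlaps Z ✓
(F, L): F overlaps L ✓
(F, V): F overlaps V ✓
(L, S): L overlaps S ✓
(L, V): L overlaps V ✓
(Q, F): Q overlaps F ✓
(Q, L): Q overlaps L ✓
(Q, R): Q overlaps R ✓
(Q, V): Q overlaps V ✓
(R, L): R overlaps L ✓
(R, V): R overlaps V ✓
(S, A): S overlaps A ✓
(S, N): S overlaps N ✓
(U, F): U overlaps F ✓
(U, L): U overlaps L ✓
(U, R): U overlaps R ✓
(U, V): U overlaps V ✓
(V, S): V overlaps S ✓
(W, R): W overlaps R ✓
Count: 19.

19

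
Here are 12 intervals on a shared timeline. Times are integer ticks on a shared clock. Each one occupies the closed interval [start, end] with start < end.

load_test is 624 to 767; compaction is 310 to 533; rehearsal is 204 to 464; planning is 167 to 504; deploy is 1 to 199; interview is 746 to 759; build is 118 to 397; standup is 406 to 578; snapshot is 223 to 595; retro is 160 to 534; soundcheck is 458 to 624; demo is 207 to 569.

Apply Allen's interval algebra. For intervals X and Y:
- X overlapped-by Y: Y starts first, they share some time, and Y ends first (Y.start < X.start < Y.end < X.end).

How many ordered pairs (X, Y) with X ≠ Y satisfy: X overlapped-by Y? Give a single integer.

30

Checking all 132 ordered pairs for relation 'overlapped-by'; matching pairs in alphabetical order:
(build, deploy): build overlapped-by deploy ✓
(compaction, build): compaction overlapped-by build ✓
(compaction, planning): compaction overlapped-by planning ✓
(compaction, rehearsal): compaction overlapped-by rehearsal ✓
(demo, build): demo overlapped-by build ✓
(demo, planning): demo overlapped-by planning ✓
(demo, rehearsal): demo overlapped-by rehearsal ✓
(demo, retro): demo overlapped-by retro ✓
(planning, build): planning overlapped-by build ✓
(planning, deploy): planning overlapped-by deploy ✓
(rehearsal, build): rehearsal overlapped-by build ✓
(retro, build): retro overlapped-by build ✓
(retro, deploy): retro overlapped-by deploy ✓
(snapshot, build): snapshot overlapped-by build ✓
(snapshot, demo): snapshot overlapped-by demo ✓
(snapshot, planning): snapshot overlapped-by planning ✓
(snapshot, rehearsal): snapshot overlapped-by rehearsal ✓
(snapshot, retro): snapshot overlapped-by retro ✓
(soundcheck, compaction): soundcheck overlapped-by compaction ✓
(soundcheck, demo): soundcheck overlapped-by demo ✓
(soundcheck, planning): soundcheck overlapped-by planning ✓
(soundcheck, rehearsal): soundcheck overlapped-by rehearsal ✓
(soundcheck, retro): soundcheck overlapped-by retro ✓
(soundcheck, snapshot): soundcheck overlapped-by snapshot ✓
... plus 6 further pairs not listed.
Count: 30.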